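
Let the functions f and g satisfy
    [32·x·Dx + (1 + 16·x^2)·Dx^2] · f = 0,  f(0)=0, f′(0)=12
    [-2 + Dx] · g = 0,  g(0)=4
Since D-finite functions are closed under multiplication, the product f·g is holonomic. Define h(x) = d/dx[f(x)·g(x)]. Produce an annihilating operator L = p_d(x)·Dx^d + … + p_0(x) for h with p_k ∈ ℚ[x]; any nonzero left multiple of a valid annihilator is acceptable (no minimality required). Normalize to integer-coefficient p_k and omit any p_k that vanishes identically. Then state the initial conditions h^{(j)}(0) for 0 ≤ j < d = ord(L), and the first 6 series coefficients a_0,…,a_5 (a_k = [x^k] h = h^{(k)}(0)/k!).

f: a_k = 0, 12, 0, -64, 0, 3072/5, …
g: a_k = 4, 8, 8, 16/3, 8/3, 16/15, …
Sym-product of L_f,L_g gives L₀ (≤ ord 2).
Differentiate: ansatz ord ≤ ord L₀ ⇒ L.
L = (-28 - 128·x + 1664·x^2 - 2048·x^3 + 1024·x^4) + (12 + 96·x - 896·x^2 + 1536·x^3 - 1024·x^4)·Dx + (1 - 16·x + 32·x^2 - 256·x^3 + 256·x^4)·Dx^2  (order 2).
h: a_k = 48, 192, -480, -1792, 9888, 27520, …
ICs: h(0) = 48, h′(0) = 192.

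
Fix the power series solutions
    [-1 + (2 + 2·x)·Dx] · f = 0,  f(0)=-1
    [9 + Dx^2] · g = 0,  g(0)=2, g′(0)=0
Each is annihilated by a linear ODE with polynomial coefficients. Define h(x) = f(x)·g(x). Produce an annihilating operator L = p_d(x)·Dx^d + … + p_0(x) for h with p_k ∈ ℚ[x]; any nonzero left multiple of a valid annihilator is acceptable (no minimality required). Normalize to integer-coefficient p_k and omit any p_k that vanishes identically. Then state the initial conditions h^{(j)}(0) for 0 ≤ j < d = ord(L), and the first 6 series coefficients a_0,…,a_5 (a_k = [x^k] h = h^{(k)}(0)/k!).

f: a_k = -1, -1/2, 1/8, -1/16, 5/128, -7/256, …
g: a_k = 2, 0, -9, 0, 27/4, 0, …
Product ⇒ symmetric product L₀, ord ≤ 2.
L = (39 + 72·x + 36·x^2) + (-4 - 4·x)·Dx + (4 + 8·x + 4·x^2)·Dx^2  (order 2).
h: a_k = -2, -1, 37/4, 35/8, -499/64, -367/128, …
ICs: h(0) = -2, h′(0) = -1.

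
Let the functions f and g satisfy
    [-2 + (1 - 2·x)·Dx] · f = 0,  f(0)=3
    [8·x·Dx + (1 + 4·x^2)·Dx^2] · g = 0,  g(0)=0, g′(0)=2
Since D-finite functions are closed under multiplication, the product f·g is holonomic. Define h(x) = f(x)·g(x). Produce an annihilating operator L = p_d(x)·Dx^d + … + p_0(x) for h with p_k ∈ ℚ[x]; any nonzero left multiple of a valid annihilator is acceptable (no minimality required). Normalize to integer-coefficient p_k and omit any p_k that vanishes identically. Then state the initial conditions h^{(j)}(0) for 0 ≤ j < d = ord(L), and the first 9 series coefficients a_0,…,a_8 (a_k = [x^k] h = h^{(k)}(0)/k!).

L = 16·x + (4 - 8·x + 32·x^2)·Dx + (-1 + 2·x - 4·x^2 + 8·x^3)·Dx^2  (order 2).
h: a_k = 0, 6, 12, 16, 32, 416/5, 832/5, 9728/35, 19456/35, …
ICs: h(0) = 0, h′(0) = 6.

f: a_k = 3, 6, 12, 24, 48, 96, 192, 384, 768, …
g: a_k = 0, 2, 0, -8/3, 0, 32/5, 0, -128/7, 0, …
Product ⇒ symmetric product L₀, ord ≤ 2.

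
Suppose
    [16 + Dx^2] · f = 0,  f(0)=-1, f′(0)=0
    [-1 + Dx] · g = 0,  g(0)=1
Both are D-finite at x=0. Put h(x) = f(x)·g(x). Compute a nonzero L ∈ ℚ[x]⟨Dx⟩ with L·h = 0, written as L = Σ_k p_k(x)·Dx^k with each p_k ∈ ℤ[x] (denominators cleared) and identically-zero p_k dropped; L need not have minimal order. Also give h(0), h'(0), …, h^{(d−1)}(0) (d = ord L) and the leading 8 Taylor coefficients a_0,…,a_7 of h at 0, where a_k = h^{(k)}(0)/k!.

f: a_k = -1, 0, 8, 0, -32/3, 0, 256/45, 0, …
g: a_k = 1, 1, 1/2, 1/6, 1/24, 1/120, 1/720, 1/5040, …
h₀=f·g: eliminate ⇒ L₀, order ≤ 2·1.
L = 17 - 2·Dx + Dx^2  (order 2).
h: a_k = -1, -1, 15/2, 47/6, -161/24, -1121/120, 11/16, 20047/5040, …
ICs: h(0) = -1, h′(0) = -1.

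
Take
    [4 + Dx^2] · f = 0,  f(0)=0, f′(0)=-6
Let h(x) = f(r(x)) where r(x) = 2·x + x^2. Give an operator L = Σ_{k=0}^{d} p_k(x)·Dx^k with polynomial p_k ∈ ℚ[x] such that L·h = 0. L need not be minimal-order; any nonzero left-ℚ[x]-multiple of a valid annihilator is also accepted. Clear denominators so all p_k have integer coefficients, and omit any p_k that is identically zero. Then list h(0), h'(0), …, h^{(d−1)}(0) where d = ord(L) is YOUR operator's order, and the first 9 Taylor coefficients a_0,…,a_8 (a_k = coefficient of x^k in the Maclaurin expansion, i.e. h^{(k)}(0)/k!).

f: a_k = 0, -6, 0, 4, 0, -4/5, 0, 8/105, 0, …
f∘r: x↦r, Dx↦Dx/r' in L_f ⇒ L₀.
L = (16 + 48·x + 48·x^2 + 16·x^3) - Dx + (1 + x)·Dx^2  (order 2).
h: a_k = 0, -12, -6, 32, 48, -8/5, -60, -5696/105, 32/15, …
ICs: h(0) = 0, h′(0) = -12.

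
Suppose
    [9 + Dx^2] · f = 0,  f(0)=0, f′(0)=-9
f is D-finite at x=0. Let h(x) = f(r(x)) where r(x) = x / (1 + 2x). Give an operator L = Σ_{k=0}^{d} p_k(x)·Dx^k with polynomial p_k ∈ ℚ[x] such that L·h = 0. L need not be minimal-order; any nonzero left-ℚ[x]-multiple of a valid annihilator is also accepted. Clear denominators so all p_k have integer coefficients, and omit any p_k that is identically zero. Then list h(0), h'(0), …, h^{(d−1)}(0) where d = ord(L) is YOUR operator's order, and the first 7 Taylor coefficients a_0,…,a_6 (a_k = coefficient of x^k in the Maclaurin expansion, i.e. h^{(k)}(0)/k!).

f: a_k = 0, -9, 0, 27/2, 0, -243/40, 0, …
f∘r: x↦r, Dx↦Dx/r' in L_f ⇒ L₀.
L = 9 + (4 + 24·x + 48·x^2 + 32·x^3)·Dx + (1 + 8·x + 24·x^2 + 32·x^3 + 16·x^4)·Dx^2  (order 2).
h: a_k = 0, -9, 18, -45/2, -9, 6957/40, -2925/4, …
ICs: h(0) = 0, h′(0) = -9.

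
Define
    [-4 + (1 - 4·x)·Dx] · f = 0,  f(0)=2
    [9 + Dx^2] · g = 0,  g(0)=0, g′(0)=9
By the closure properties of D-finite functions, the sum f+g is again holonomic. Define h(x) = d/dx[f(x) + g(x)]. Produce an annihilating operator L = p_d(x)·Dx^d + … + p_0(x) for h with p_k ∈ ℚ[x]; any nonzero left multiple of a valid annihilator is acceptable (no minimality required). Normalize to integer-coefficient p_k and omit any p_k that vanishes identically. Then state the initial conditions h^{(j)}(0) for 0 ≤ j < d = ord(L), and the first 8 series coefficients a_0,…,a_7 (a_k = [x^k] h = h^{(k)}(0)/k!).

L = (4824 - 1728·x + 3456·x^2) + (-315 + 1476·x - 1296·x^2 + 1728·x^3)·Dx + (536 - 192·x + 384·x^2)·Dx^2 + (-35 + 164·x - 144·x^2 + 192·x^3)·Dx^3  (order 3).
h: a_k = 17, 64, 687/2, 2048, 82163/8, 49152, 18349351/80, 1048576, …
ICs: h(0) = 17, h′(0) = 64, h′′(0) = 687.

f: a_k = 2, 8, 32, 128, 512, 2048, 8192, 32768, …
g: a_k = 0, 9, 0, -27/2, 0, 243/40, 0, -729/560, …
h₀=f+g: left-lcm gives L₀, ord ≤ 3.
Differentiate: ansatz ord ≤ ord L₀ ⇒ L.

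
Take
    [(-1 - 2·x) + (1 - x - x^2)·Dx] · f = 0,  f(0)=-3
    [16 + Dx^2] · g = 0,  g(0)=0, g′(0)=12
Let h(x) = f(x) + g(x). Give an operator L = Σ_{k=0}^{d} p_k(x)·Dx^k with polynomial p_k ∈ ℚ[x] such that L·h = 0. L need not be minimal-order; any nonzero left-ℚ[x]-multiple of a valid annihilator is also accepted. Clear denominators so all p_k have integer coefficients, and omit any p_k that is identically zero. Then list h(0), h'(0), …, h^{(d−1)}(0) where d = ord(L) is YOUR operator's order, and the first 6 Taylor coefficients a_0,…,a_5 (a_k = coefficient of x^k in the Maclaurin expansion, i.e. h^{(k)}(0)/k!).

L = (272 + 384·x - 352·x^2 + 192·x^3 + 640·x^4 + 256·x^5) + (-160 + 368·x + 32·x^2 - 544·x^3 + 48·x^4 + 384·x^5 + 128·x^6)·Dx + (17 + 24·x - 22·x^2 + 12·x^3 + 40·x^4 + 16·x^5)·Dx^2 + (-10 + 23·x + 2·x^2 - 34·x^3 + 3·x^4 + 24·x^5 + 8·x^6)·Dx^3  (order 3).
h: a_k = -3, 9, -6, -41, -15, 8/5, …
ICs: h(0) = -3, h′(0) = 9, h′′(0) = -12.

f: a_k = -3, -3, -6, -9, -15, -24, …
g: a_k = 0, 12, 0, -32, 0, 128/5, …
h₀=f+g: left-lcm gives L₀, ord ≤ 3.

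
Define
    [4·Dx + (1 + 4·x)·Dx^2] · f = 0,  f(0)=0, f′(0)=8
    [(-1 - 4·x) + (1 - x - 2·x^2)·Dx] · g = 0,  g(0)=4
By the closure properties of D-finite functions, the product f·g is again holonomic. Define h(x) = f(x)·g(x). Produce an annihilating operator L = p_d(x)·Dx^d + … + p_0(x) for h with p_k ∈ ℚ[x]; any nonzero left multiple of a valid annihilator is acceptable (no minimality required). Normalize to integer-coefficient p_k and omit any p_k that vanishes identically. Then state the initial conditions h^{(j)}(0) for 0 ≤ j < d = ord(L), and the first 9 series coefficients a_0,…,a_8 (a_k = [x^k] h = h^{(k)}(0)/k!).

f: a_k = 0, 8, -16, 128/3, -128, 2048/5, -4096/3, 32768/7, -16384, …
g: a_k = 4, 4, 12, 20, 44, 84, 172, 340, 684, …
L₀ := L_f ⊗_s L_g (sym. prod.), ord ≤ 2.
L = (8 + 32·x) + (-2 + 20·x + 40·x^2)·Dx + (-1 - 3·x + 6·x^2 + 8·x^3)·Dx^2  (order 2).
h: a_k = 0, 32, -32, 608/3, -1120/3, 8352/5, -22688/5, 613472/35, -399584/7, …
ICs: h(0) = 0, h′(0) = 32.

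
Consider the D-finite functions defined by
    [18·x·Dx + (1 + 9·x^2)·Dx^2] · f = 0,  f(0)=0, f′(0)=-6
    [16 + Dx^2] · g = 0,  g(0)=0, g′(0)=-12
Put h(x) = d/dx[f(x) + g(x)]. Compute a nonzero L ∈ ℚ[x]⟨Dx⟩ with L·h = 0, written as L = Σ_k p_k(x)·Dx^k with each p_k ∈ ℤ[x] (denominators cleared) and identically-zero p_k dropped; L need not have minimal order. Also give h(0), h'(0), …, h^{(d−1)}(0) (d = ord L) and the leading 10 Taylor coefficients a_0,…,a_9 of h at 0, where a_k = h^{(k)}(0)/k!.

f: a_k = 0, -6, 0, 18, 0, -486/5, 0, 4374/7, 0, -4374, …
g: a_k = 0, -12, 0, 32, 0, -128/5, 0, 1024/105, 0, -2048/945, …
L₀ := lclm(L_f,L_g); ord L₀ ≤ 2+2.
h=h₀': d/dx-closure on L₀ ⇒ L.
L = (-13248·x + 181440·x^3 + 186624·x^5) + (-16 + 6048·x^2 + 66096·x^4 + 93312·x^6)·Dx + (-828·x + 11340·x^3 + 11664·x^5)·Dx^2 + (-1 + 378·x^2 + 4131·x^4 + 5832·x^6)·Dx^3  (order 3).
h: a_k = -18, 0, 150, 0, -614, 0, 66634/15, 0, -4135478/105, 0, …
ICs: h(0) = -18, h′(0) = 0, h′′(0) = 300.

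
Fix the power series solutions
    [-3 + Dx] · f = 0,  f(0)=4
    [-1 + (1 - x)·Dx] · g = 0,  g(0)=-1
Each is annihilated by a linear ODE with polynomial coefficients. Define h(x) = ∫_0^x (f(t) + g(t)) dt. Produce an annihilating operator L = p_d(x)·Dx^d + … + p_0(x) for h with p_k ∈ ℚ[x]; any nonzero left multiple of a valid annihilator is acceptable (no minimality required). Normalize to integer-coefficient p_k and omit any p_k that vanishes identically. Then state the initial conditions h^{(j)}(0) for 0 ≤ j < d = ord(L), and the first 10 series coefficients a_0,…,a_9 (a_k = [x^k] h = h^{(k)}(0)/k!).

L = (-3 + 9·x)·Dx + (7 - 18·x + 9·x^2)·Dx^2 + (-2 + 5·x - 3·x^2)·Dx^3  (order 3).
h: a_k = 0, 3, 11/2, 17/3, 17/4, 5/2, 71/60, 61/140, 103/1120, -391/10080, …
ICs: h(0) = 0, h′(0) = 3, h′′(0) = 11.

f: a_k = 4, 12, 18, 18, 27/2, 81/10, 81/20, 243/140, 729/1120, 243/1120, …
g: a_k = -1, -1, -1, -1, -1, -1, -1, -1, -1, -1, …
Weyl lclm of L_f,L_g ⇒ L₀ (ord ≤ 2).
∫: right-multiply L₀ by Dx.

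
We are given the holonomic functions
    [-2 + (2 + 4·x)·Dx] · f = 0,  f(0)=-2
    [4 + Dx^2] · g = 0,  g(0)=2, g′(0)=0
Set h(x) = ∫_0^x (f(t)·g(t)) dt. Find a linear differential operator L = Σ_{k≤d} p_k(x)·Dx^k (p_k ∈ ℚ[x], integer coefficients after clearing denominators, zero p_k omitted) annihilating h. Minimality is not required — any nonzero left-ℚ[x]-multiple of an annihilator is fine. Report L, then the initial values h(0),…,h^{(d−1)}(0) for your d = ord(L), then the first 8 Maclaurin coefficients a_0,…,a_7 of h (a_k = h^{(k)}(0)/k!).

L = (7 + 16·x + 16·x^2)·Dx + (-2 - 4·x)·Dx^2 + (1 + 4·x + 4·x^2)·Dx^3  (order 3).
h: a_k = 0, -4, -2, 10/3, 3/2, -5/6, -13/36, 349/1260, …
ICs: h(0) = 0, h′(0) = -4, h′′(0) = -4.

f: a_k = -2, -2, 1, -1, 5/4, -7/4, 21/8, -33/8, …
g: a_k = 2, 0, -4, 0, 4/3, 0, -8/45, 0, …
f·g: L₀ = L_f ⊗_s L_g, ord ≤ 1·2.
h=∫₀ˣh₀: take L = L₀·Dx.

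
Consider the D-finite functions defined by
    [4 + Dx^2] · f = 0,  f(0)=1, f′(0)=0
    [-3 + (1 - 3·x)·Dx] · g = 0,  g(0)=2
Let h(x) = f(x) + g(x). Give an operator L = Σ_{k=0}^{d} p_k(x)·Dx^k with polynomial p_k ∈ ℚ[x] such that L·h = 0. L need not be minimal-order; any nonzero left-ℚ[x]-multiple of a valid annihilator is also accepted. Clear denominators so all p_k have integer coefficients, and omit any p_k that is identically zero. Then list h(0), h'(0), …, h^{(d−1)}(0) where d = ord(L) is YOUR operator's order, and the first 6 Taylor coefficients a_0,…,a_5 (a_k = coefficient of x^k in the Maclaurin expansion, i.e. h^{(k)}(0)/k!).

L = (-348 + 144·x - 216·x^2) + (44 - 180·x + 216·x^2 - 216·x^3)·Dx + (-87 + 36·x - 54·x^2)·Dx^2 + (11 - 45·x + 54·x^2 - 54·x^3)·Dx^3  (order 3).
h: a_k = 3, 6, 16, 54, 488/3, 486, …
ICs: h(0) = 3, h′(0) = 6, h′′(0) = 32.

f: a_k = 1, 0, -2, 0, 2/3, 0, …
g: a_k = 2, 6, 18, 54, 162, 486, …
h₀=f+g: left-lcm gives L₀, ord ≤ 3.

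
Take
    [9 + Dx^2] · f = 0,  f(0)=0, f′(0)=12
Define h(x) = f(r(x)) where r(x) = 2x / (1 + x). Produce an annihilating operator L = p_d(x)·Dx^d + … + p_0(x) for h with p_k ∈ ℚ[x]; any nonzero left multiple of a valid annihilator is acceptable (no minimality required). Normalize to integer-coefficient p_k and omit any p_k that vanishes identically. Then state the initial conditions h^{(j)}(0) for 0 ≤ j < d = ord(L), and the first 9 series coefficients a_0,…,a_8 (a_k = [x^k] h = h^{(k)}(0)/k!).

f: a_k = 0, 12, 0, -18, 0, 81/10, 0, -243/140, 0, …
Substitute x→r, Dx→(1/r')Dx; clear ⇒ L₀.
L = 36 + (2 + 6·x + 6·x^2 + 2·x^3)·Dx + (1 + 4·x + 6·x^2 + 4·x^3 + x^4)·Dx^2  (order 2).
h: a_k = 0, 24, -24, -120, 408, -2904/5, 120, 53544/35, -22584/5, …
ICs: h(0) = 0, h′(0) = 24.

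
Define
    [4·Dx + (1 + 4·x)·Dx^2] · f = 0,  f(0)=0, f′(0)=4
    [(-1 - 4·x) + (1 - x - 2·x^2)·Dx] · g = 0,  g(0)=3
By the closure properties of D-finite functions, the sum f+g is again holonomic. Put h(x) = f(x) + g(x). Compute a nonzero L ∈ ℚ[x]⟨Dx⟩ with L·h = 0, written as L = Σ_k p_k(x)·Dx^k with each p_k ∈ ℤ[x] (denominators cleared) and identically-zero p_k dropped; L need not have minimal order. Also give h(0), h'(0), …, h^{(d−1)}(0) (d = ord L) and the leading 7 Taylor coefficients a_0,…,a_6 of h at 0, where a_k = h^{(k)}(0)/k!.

f: a_k = 0, 4, -8, 64/3, -64, 1024/5, -2048/3, …
g: a_k = 3, 3, 9, 15, 33, 63, 129, …
f+g: L₀ = lclm(L_f,L_g), ord ≤ 2+1.
L = (-156 - 624·x - 1440·x^2 - 768·x^3 - 768·x^4)·Dx + (1 - 160·x - 1064·x^2 - 1952·x^3 - 1600·x^4 - 1280·x^5)·Dx^2 + (5 + 39·x + 66·x^2 - 80·x^3 - 240·x^4 - 384·x^5 - 256·x^6)·Dx^3  (order 3).
h: a_k = 3, 7, 1, 109/3, -31, 1339/5, -1661/3, …
ICs: h(0) = 3, h′(0) = 7, h′′(0) = 2.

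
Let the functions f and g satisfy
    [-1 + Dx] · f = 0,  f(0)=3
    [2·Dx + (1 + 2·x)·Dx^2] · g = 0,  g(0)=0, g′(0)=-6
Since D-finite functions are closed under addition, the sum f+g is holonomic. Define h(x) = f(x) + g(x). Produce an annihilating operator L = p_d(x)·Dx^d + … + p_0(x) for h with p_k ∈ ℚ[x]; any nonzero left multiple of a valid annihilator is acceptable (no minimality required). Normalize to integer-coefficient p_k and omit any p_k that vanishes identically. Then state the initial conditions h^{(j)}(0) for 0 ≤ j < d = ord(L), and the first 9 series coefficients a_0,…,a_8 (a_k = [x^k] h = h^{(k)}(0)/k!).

L = (-10 - 4·x)·Dx + (7 - 4·x - 4·x^2)·Dx^2 + (3 + 8·x + 4·x^2)·Dx^3  (order 3).
h: a_k = 3, -3, 15/2, -15/2, 97/8, -767/40, 7681/240, -92159/1680, 1290241/13440, …
ICs: h(0) = 3, h′(0) = -3, h′′(0) = 15.

f: a_k = 3, 3, 3/2, 1/2, 1/8, 1/40, 1/240, 1/1680, 1/13440, …
g: a_k = 0, -6, 6, -8, 12, -96/5, 32, -384/7, 96, …
Sum ⇒ L₀ = lclm(L_f,L_g) in ℚ(x)⟨Dx⟩.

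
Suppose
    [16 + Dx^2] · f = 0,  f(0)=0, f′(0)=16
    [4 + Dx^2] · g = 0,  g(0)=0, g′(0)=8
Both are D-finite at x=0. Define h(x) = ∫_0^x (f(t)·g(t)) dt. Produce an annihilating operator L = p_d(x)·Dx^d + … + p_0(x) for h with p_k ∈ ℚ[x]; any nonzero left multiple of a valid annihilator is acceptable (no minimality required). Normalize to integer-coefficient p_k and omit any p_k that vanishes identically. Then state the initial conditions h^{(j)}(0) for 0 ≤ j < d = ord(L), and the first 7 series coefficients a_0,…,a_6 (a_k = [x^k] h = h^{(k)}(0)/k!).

f: a_k = 0, 16, 0, -128/3, 0, 512/15, 0, …
g: a_k = 0, 8, 0, -16/3, 0, 16/15, 0, …
Product ⇒ symmetric product L₀, ord ≤ 4.
Integrate: L := L₀·Dx.
L = 144·Dx + 40·Dx^3 + Dx^5  (order 5).
h: a_k = 0, 0, 0, 128/3, 0, -256/3, 0, …
ICs: h(0) = 0, h′(0) = 0, h′′(0) = 0, h′′′(0) = 256, h′′′′(0) = 0.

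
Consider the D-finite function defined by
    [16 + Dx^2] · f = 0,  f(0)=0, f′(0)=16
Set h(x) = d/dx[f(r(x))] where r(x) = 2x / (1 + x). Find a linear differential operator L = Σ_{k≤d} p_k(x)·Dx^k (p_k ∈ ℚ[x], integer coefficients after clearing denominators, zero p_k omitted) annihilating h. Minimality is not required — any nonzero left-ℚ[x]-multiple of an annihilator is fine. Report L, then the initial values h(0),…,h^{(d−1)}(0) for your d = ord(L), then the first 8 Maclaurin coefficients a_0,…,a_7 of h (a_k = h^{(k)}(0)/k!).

f: a_k = 0, 16, 0, -128/3, 0, 512/15, 0, -4096/315, …
Change of var in L_f (x↦r) gives L₀.
h₀' ⇒ L via d/dx closure of L₀.
L = (70 + 12·x + 6·x^2) + (6 + 18·x + 18·x^2 + 6·x^3)·Dx + (1 + 4·x + 6·x^2 + 4·x^3 + x^4)·Dx^2  (order 2).
h: a_k = 32, -64, -928, 3968, -13856/3, -12480, 3033952/45, -6999296/45, …
ICs: h(0) = 32, h′(0) = -64.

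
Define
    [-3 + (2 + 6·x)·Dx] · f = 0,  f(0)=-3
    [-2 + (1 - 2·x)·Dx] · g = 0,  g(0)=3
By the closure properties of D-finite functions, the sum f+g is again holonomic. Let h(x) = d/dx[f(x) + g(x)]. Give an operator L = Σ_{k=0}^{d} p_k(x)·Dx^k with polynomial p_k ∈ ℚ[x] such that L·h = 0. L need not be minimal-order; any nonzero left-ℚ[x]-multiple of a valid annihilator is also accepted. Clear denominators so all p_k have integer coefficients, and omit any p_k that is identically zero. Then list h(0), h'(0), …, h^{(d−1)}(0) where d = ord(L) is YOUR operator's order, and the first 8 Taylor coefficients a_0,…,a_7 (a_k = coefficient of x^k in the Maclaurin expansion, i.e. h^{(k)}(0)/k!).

L = (-252 - 216·x) + (-69 - 684·x - 756·x^2)·Dx + (22 + 58·x - 96·x^2 - 216·x^3)·Dx^2  (order 2).
h: a_k = 3/2, 123/4, 909/16, 7359/32, 97365/256, 727605/512, 3989433/2048, 33609831/4096, …
ICs: h(0) = 3/2, h′(0) = 123/4.

f: a_k = -3, -9/2, 27/8, -81/16, 1215/128, -5103/256, 45927/1024, -216513/2048, …
g: a_k = 3, 6, 12, 24, 48, 96, 192, 384, …
L₀ := lclm(L_f,L_g); ord L₀ ≤ 1+1.
Differentiate: ansatz ord ≤ ord L₀ ⇒ L.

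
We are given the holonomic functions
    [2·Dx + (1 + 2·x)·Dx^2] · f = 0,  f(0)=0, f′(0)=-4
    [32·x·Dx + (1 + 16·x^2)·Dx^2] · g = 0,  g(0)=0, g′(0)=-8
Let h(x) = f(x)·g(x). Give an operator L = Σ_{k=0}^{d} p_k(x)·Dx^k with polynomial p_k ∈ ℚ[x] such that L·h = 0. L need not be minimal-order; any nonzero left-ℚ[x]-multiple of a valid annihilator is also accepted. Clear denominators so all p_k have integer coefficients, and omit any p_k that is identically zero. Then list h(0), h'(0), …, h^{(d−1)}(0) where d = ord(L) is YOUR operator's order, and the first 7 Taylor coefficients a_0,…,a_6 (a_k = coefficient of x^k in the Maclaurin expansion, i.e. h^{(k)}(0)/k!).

f: a_k = 0, -4, 4, -16/3, 8, -64/5, 64/3, …
g: a_k = 0, -8, 0, 128/3, 0, -2048/5, 0, …
L₀ := L_f ⊗_s L_g (sym. prod.), ord ≤ 4.
L = (2304 + 8960·x + 114688·x^2 + 552960·x^3 + 983040·x^4 + 851968·x^5 + 1048576·x^7)·Dx + (1032 + 14720·x + 111872·x^2 + 616448·x^3 + 1884160·x^4 + 3047424·x^5 + 2293760·x^6 + 1572864·x^7 + 3670016·x^8)·Dx^2 + (72 + 2512·x + 19968·x^2 + 99072·x^3 + 393216·x^4 + 1019904·x^5 + 1572864·x^6 + 1376256·x^7 + 1572864·x^8 + 2097152·x^9)·Dx^3 + (17 + 132·x + 964·x^2 + 4864·x^3 + 18432·x^4 + 55296·x^5 + 129024·x^6 + 196608·x^7 + 196608·x^8 + 262144·x^9 + 262144·x^10)·Dx^4  (order 4).
h: a_k = 0, 0, 32, -32, -128, 320/3, 68096/45, …
ICs: h(0) = 0, h′(0) = 0, h′′(0) = 64, h′′′(0) = -192.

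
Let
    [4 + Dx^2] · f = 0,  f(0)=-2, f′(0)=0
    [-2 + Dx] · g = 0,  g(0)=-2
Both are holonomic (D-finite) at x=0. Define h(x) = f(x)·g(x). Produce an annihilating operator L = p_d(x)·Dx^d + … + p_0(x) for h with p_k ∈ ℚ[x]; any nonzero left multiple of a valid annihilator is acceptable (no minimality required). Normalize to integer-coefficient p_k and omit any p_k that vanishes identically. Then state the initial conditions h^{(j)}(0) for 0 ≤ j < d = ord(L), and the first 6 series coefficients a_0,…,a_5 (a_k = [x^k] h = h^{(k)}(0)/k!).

L = 8 - 4·Dx + Dx^2  (order 2).
h: a_k = 4, 8, 0, -32/3, -32/3, -64/15, …
ICs: h(0) = 4, h′(0) = 8.

f: a_k = -2, 0, 4, 0, -4/3, 0, …
g: a_k = -2, -4, -4, -8/3, -4/3, -8/15, …
L₀ := L_f ⊗_s L_g (sym. prod.), ord ≤ 2.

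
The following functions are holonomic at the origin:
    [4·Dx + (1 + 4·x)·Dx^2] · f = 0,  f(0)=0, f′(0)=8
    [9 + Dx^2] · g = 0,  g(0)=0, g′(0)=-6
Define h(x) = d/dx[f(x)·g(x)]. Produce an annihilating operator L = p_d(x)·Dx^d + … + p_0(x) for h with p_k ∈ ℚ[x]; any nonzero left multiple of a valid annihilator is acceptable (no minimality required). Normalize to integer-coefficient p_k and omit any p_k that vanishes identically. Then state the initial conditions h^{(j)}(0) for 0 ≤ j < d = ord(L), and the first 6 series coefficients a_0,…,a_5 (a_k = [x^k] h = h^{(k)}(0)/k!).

f: a_k = 0, 8, -16, 128/3, -128, 2048/5, …
g: a_k = 0, -6, 0, 9, 0, -81/20, …
h₀=f·g: eliminate ⇒ L₀, order ≤ 2·2.
Derive L from L₀ (diff closure).
L = (-153603 - 635688·x - 3184272·x^2 - 4292352·x^3 + 12503808·x^4 + 40310784·x^5 + 26873856·x^6) + (-47736 - 304992·x - 311040·x^2 + 2073600·x^3 + 7464960·x^4 + 5971968·x^5)·Dx + (-19110 - 88272·x - 352800·x^2 + 41472·x^3 + 3773952·x^4 + 8957952·x^5 + 5971968·x^6)·Dx^2 + (-5304 - 33888·x - 34560·x^2 + 230400·x^3 + 829440·x^4 + 663552·x^5)·Dx^3 + (-227 - 1960·x + 112·x^2 + 57600·x^3 + 264960·x^4 + 497664·x^5 + 331776·x^6)·Dx^4  (order 4).
h: a_k = 0, -96, 288, -736, 3120, -12636, …
ICs: h(0) = 0, h′(0) = -96, h′′(0) = 576, h′′′(0) = -4416.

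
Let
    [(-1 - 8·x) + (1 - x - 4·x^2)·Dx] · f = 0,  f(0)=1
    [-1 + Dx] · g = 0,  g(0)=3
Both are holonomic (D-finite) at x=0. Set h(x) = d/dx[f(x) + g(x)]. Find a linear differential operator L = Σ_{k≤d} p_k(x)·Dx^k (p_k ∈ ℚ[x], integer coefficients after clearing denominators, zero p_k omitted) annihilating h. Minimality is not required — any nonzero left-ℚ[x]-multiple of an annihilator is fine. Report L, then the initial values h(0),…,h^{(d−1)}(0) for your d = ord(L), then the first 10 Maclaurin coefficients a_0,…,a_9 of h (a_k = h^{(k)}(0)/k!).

L = (44 + 466·x + 544·x^2 + 1728·x^3 + 384·x^4) + (-53 - 474·x - 599·x^2 - 1584·x^3 + 80·x^4 + 128·x^5)·Dx + (9 + 8·x + 55·x^2 - 144·x^3 - 464·x^4 - 128·x^5)·Dx^2  (order 2).
h: a_k = 4, 13, 57/2, 233/2, 2601/8, 43441/40, 740881/240, 15657601/1680, 354291841/13440, 9179654401/120960, …
ICs: h(0) = 4, h′(0) = 13.

f: a_k = 1, 1, 5, 9, 29, 65, 181, 441, 1165, 2929, …
g: a_k = 3, 3, 3/2, 1/2, 1/8, 1/40, 1/240, 1/1680, 1/13440, 1/120960, …
h₀=f+g: left-lcm gives L₀, ord ≤ 2.
Derive L from L₀ (diff closure).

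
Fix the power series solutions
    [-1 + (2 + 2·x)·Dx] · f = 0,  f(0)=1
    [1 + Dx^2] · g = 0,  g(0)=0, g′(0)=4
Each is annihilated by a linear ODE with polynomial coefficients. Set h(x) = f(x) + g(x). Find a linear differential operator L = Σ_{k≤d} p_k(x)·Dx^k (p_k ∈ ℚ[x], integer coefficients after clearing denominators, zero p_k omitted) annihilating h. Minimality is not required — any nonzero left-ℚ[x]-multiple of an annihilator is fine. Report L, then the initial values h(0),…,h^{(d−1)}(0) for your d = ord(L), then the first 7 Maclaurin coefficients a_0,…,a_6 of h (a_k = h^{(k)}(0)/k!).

L = (-7 - 8·x - 4·x^2) + (6 + 22·x + 24·x^2 + 8·x^3)·Dx + (-7 - 8·x - 4·x^2)·Dx^2 + (6 + 22·x + 24·x^2 + 8·x^3)·Dx^3  (order 3).
h: a_k = 1, 9/2, -1/8, -29/48, -5/128, 233/3840, -21/1024, …
ICs: h(0) = 1, h′(0) = 9/2, h′′(0) = -1/4.

f: a_k = 1, 1/2, -1/8, 1/16, -5/128, 7/256, -21/1024, …
g: a_k = 0, 4, 0, -2/3, 0, 1/30, 0, …
Weyl lclm of L_f,L_g ⇒ L₀ (ord ≤ 3).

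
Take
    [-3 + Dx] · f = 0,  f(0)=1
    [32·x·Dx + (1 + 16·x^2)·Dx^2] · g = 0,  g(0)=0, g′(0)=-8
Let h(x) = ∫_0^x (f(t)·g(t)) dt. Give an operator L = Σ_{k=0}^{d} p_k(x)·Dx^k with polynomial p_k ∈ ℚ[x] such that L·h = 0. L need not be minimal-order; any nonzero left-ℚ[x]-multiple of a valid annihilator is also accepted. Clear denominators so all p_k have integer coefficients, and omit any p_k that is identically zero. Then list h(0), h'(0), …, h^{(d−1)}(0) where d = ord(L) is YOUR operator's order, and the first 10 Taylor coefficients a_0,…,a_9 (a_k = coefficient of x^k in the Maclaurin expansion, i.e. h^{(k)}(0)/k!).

L = (9 - 96·x + 144·x^2)·Dx + (-6 + 32·x - 96·x^2)·Dx^2 + (1 + 16·x^2)·Dx^3  (order 3).
h: a_k = 0, 0, -4, -8, 5/3, 92/5, -1223/30, -1053/7, 208169/560, 286607/210, …
ICs: h(0) = 0, h′(0) = 0, h′′(0) = -8.

f: a_k = 1, 3, 9/2, 9/2, 27/8, 81/40, 81/80, 243/560, 729/4480, 243/4480, …
g: a_k = 0, -8, 0, 128/3, 0, -2048/5, 0, 32768/7, 0, -524288/9, …
Product ⇒ symmetric product L₀, ord ≤ 2.
h=∫₀ˣh₀: take L = L₀·Dx.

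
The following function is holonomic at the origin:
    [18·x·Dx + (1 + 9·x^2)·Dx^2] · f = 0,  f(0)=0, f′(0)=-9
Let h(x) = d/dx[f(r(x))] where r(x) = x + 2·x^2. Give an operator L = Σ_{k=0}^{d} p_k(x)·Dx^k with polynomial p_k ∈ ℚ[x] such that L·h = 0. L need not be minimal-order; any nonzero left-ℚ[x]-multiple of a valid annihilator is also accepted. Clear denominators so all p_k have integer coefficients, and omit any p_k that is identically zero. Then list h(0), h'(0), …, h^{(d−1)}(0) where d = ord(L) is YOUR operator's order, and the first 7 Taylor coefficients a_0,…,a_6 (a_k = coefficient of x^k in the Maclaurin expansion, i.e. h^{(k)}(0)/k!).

L = (-4 + 18·x + 144·x^2 + 432·x^3 + 432·x^4) + (1 + 4·x + 9·x^2 + 72·x^3 + 180·x^4 + 144·x^5)·Dx  (order 1).
h: a_k = -9, -36, 81, 648, 891, -7452, -34263, …
ICs: h(0) = -9.

f: a_k = 0, -9, 0, 27, 0, -729/5, 0, …
L₀ from L_f via x↦r, Dx↦r'^{-1}Dx.
h=h₀': d/dx-closure on L₀ ⇒ L.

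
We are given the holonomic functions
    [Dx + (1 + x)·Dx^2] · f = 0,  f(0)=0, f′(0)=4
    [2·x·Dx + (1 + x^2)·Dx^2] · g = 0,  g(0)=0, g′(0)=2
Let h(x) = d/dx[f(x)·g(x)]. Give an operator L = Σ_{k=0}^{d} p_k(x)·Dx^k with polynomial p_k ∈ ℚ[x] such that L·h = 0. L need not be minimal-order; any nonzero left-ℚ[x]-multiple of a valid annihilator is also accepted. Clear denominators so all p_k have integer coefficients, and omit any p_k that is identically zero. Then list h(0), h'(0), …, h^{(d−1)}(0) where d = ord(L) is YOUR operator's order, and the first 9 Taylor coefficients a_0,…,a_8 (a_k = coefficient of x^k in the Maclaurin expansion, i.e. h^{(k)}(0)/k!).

L = (24 + 44·x + 80·x^2 + 156·x^3 + 120·x^4 + 52·x^5 + 4·x^7) + (18 + 124·x + 308·x^2 + 484·x^3 + 544·x^4 + 372·x^5 + 140·x^6 + 12·x^7 + 14·x^8)·Dx + (12 + 64·x + 192·x^2 + 312·x^3 + 360·x^4 + 312·x^5 + 192·x^6 + 72·x^7 + 12·x^8 + 8·x^9)·Dx^2 + (5 + 18·x + 37·x^2 + 56·x^3 + 66·x^4 + 60·x^5 + 42·x^6 + 24·x^7 + 9·x^8 + 2·x^9 + x^10)·Dx^3  (order 3).
h: a_k = 0, 16, -12, 0, -10/3, 208/15, -154/15, 0, -121/35, …
ICs: h(0) = 0, h′(0) = 16, h′′(0) = -24.

f: a_k = 0, 4, -2, 4/3, -1, 4/5, -2/3, 4/7, -1/2, …
g: a_k = 0, 2, 0, -2/3, 0, 2/5, 0, -2/7, 0, …
f·g: L₀ = L_f ⊗_s L_g, ord ≤ 2·2.
h=h₀': d/dx-closure on L₀ ⇒ L.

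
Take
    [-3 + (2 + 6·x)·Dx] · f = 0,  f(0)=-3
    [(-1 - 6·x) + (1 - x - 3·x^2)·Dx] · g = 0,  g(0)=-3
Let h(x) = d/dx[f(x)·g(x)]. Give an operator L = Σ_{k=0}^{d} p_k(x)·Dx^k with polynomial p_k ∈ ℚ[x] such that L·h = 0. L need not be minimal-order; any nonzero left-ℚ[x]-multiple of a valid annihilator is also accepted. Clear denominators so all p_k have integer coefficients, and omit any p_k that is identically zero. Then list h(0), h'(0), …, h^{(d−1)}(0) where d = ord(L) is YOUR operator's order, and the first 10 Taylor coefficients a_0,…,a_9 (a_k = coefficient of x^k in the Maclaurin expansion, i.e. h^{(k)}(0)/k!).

f: a_k = -3, -9/2, 27/8, -81/16, 1215/128, -5103/256, 45927/1024, -216513/2048, 8444007/32768, -42220035/65536, …
g: a_k = -3, -3, -12, -21, -57, -120, -291, -651, -1524, -3477, …
L₀ := L_f ⊗_s L_g (sym. prod.), ord ≤ 1.
Derive L from L₀ (diff closure).
L = (35 + 378·x + 1053·x^2 + 1350·x^3 + 1215·x^4) + (-10 - 50·x - 54·x^2 + 162·x^3 + 594·x^4 + 486·x^5)·Dx  (order 1).
h: a_k = 45/2, 315/4, 5859/16, 27099/32, 816255/256, 3496797/512, 48291327/2048, 196945659/4096, 10645492311/65536, 40830463305/131072, …
ICs: h(0) = 45/2.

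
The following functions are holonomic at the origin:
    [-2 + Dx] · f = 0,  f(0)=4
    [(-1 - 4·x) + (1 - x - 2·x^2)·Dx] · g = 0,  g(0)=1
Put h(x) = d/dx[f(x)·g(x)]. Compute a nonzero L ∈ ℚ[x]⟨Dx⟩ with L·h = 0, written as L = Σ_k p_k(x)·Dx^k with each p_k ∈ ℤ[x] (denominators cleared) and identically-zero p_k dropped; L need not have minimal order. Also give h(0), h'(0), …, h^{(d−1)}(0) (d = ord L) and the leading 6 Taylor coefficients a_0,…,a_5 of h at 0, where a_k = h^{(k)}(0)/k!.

L = (14 + 16·x - 12·x^2 - 16·x^3 + 16·x^4) + (-3 + x + 12·x^2 - 8·x^4)·Dx  (order 1).
h: a_k = 12, 56, 172, 464, 3476/3, 41768/15, …
ICs: h(0) = 12.

f: a_k = 4, 8, 8, 16/3, 8/3, 16/15, …
g: a_k = 1, 1, 3, 5, 11, 21, …
h₀=f·g: eliminate ⇒ L₀, order ≤ 1·1.
Derive L from L₀ (diff closure).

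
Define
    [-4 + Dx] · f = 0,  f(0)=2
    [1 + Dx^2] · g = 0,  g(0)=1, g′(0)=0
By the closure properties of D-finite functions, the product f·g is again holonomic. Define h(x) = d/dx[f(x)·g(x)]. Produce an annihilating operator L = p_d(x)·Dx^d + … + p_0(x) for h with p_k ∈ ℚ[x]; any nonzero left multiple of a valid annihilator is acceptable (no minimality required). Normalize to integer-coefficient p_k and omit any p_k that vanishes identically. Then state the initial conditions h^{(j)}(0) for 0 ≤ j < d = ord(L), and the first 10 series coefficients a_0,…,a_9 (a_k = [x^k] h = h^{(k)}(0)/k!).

L = 17 - 8·Dx + Dx^2  (order 2).
h: a_k = 8, 30, 52, 161/3, 101/3, 33/4, -727/90, -31679/2520, -50999/5040, -72895/12096, …
ICs: h(0) = 8, h′(0) = 30.

f: a_k = 2, 8, 16, 64/3, 64/3, 256/15, 512/45, 2048/315, 1024/315, 4096/2835, …
g: a_k = 1, 0, -1/2, 0, 1/24, 0, -1/720, 0, 1/40320, 0, …
h₀=f·g: eliminate ⇒ L₀, order ≤ 1·2.
h=h₀': d/dx-closure on L₀ ⇒ L.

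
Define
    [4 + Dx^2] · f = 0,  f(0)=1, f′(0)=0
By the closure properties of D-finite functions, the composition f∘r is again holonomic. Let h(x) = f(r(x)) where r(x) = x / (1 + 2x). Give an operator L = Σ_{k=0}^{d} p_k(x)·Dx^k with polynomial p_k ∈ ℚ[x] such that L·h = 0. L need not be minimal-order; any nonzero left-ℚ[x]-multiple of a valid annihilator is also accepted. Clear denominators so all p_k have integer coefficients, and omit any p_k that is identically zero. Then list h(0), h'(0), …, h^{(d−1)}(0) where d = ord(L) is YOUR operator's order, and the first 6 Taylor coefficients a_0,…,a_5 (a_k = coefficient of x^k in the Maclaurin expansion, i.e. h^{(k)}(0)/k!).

L = 4 + (4 + 24·x + 48·x^2 + 32·x^3)·Dx + (1 + 8·x + 24·x^2 + 32·x^3 + 16·x^4)·Dx^2  (order 2).
h: a_k = 1, 0, -2, 8, -70/3, 176/3, …
ICs: h(0) = 1, h′(0) = 0.

f: a_k = 1, 0, -2, 0, 2/3, 0, …
Change of var in L_f (x↦r) gives L₀.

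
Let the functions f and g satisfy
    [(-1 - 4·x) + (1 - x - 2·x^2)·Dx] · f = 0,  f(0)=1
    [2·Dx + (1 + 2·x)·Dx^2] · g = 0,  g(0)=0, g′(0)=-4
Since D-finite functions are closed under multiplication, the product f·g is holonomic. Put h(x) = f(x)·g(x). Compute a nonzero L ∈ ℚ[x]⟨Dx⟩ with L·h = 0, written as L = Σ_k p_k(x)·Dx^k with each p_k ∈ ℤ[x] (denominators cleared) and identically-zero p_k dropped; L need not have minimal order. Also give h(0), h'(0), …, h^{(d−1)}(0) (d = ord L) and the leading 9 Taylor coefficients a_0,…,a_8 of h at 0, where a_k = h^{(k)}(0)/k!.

f: a_k = 1, 1, 3, 5, 11, 21, 43, 85, 171, …
g: a_k = 0, -4, 4, -16/3, 8, -64/5, 64/3, -256/7, 64, …
Sym-product of L_f,L_g gives L₀ (≤ ord 2).
L = (6 + 16·x) + (14·x + 20·x^2)·Dx + (-1 - x + 4·x^2 + 4·x^3)·Dx^2  (order 2).
h: a_k = 0, -4, 0, -40/3, -16/3, -224/5, -512/15, -16832/105, -1152/7, …
ICs: h(0) = 0, h′(0) = -4.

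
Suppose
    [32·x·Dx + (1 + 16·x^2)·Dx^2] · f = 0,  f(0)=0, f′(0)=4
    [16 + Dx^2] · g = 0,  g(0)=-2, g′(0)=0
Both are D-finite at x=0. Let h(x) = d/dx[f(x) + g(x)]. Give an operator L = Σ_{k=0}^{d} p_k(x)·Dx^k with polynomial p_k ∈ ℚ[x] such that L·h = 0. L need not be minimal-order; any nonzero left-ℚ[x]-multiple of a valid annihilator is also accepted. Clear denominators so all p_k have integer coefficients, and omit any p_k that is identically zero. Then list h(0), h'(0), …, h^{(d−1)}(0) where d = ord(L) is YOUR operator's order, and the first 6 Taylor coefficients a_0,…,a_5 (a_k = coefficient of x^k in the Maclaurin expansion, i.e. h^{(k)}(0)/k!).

f: a_k = 0, 4, 0, -64/3, 0, 1024/5, …
g: a_k = -2, 0, 16, 0, -64/3, 0, …
L₀ := lclm(L_f,L_g); ord L₀ ≤ 2+2.
h₀' ⇒ L via d/dx closure of L₀.
L = (-5632·x + 114688·x^3 + 131072·x^5) + (-16 + 1792·x^2 + 36864·x^4 + 65536·x^6)·Dx + (-352·x + 7168·x^3 + 8192·x^5)·Dx^2 + (-1 + 112·x^2 + 2304·x^4 + 4096·x^6)·Dx^3  (order 3).
h: a_k = 4, 32, -64, -256/3, 1024, 1024/15, …
ICs: h(0) = 4, h′(0) = 32, h′′(0) = -128.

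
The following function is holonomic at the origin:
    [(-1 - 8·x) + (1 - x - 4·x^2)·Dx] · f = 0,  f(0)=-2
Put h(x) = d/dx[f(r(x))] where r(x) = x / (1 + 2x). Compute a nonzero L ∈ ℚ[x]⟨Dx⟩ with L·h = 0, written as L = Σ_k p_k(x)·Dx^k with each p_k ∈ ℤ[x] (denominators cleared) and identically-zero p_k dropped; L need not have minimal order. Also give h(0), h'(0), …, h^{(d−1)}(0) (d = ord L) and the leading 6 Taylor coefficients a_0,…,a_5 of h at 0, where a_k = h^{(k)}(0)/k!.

f: a_k = -2, -2, -10, -18, -58, -130, …
h₀=f(r): pull back L_f along r ⇒ L₀.
h=h₀': d/dx-closure on L₀ ⇒ L.
L = (6 + 12·x + 72·x^2 + 80·x^3) + (-1 - 15·x - 54·x^2 - 36·x^3 + 40·x^4)·Dx  (order 1).
h: a_k = -2, -12, 42, -216, 950, -4068, …
ICs: h(0) = -2.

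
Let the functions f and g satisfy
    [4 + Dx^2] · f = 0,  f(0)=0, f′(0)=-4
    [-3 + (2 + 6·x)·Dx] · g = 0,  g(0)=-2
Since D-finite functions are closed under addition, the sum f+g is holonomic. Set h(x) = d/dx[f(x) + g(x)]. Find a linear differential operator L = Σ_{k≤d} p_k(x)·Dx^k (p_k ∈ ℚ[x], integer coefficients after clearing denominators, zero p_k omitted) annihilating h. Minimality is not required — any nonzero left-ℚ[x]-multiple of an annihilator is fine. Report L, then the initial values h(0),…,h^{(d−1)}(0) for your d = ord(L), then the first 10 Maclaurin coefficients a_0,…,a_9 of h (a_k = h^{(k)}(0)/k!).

f: a_k = 0, -4, 0, 8/3, 0, -8/15, 0, 16/315, 0, -8/2835, …
g: a_k = -2, -3, 9/4, -27/8, 405/64, -1701/128, 15309/512, -72171/1024, 2814669/16384, -14073345/32768, …
f+g: L₀ = lclm(L_f,L_g), ord ≤ 2+1.
Derive L from L₀ (diff closure).
L = (-1812 - 1152·x - 1728·x^2) + (-344 - 1800·x - 3456·x^2 - 3456·x^3)·Dx + (-453 - 288·x - 432·x^2)·Dx^2 + (-86 - 450·x - 864·x^2 - 864·x^3)·Dx^3  (order 3).
h: a_k = -7, 9/2, -17/8, 405/16, -26539/384, 45927/256, -22717481/46080, 2814669/2048, -39898195219/10321920, 717740595/65536, …
ICs: h(0) = -7, h′(0) = 9/2, h′′(0) = -17/4.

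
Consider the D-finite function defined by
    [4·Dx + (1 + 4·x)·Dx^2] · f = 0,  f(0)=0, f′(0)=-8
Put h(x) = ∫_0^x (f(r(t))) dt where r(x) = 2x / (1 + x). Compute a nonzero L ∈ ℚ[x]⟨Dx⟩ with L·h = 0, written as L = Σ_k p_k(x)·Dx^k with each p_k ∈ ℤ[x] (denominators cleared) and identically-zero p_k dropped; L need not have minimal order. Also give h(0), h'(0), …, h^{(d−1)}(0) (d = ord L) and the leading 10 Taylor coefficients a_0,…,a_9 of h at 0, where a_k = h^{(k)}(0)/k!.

L = (10 + 18·x)·Dx^2 + (1 + 10·x + 9·x^2)·Dx^3  (order 3).
h: a_k = 0, 0, -8, 80/3, -364/3, 656, -59048/15, 75920/3, -1195742/7, 10761680/9, …
ICs: h(0) = 0, h′(0) = 0, h′′(0) = -16.

f: a_k = 0, -8, 16, -128/3, 128, -2048/5, 4096/3, -32768/7, 16384, -524288/9, …
f∘r: x↦r, Dx↦Dx/r' in L_f ⇒ L₀.
h=∫₀ˣh₀: take L = L₀·Dx.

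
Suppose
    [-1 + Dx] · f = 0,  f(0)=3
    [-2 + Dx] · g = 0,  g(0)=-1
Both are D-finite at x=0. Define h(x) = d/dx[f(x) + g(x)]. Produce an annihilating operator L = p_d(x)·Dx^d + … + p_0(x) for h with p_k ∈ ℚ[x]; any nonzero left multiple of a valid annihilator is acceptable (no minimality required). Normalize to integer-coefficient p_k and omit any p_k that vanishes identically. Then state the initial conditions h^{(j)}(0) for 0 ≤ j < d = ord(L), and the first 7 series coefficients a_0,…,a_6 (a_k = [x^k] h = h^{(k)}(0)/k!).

f: a_k = 3, 3, 3/2, 1/2, 1/8, 1/40, 1/240, …
g: a_k = -1, -2, -2, -4/3, -2/3, -4/15, -4/45, …
Weyl lclm of L_f,L_g ⇒ L₀ (ord ≤ 2).
Derive L from L₀ (diff closure).
L = 2 - 3·Dx + Dx^2  (order 2).
h: a_k = 1, -1, -5/2, -13/6, -29/24, -61/120, -25/144, …
ICs: h(0) = 1, h′(0) = -1.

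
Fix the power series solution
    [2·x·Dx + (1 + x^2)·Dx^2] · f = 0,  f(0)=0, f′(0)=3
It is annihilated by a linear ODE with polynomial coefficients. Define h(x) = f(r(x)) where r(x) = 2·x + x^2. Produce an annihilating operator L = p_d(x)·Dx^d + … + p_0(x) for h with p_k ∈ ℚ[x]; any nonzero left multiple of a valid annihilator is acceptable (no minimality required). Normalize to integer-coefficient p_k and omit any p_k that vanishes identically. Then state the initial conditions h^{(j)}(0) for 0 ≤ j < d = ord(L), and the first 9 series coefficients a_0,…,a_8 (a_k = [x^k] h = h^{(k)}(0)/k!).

L = (-1 + 8·x + 16·x^2 + 12·x^3 + 3·x^4)·Dx + (1 + x + 4·x^2 + 8·x^3 + 5·x^4 + x^5)·Dx^2  (order 2).
h: a_k = 0, 6, 3, -8, -12, 66/5, 47, -48/7, -168, …
ICs: h(0) = 0, h′(0) = 6.

f: a_k = 0, 3, 0, -1, 0, 3/5, 0, -3/7, 0, …
f∘r: x↦r, Dx↦Dx/r' in L_f ⇒ L₀.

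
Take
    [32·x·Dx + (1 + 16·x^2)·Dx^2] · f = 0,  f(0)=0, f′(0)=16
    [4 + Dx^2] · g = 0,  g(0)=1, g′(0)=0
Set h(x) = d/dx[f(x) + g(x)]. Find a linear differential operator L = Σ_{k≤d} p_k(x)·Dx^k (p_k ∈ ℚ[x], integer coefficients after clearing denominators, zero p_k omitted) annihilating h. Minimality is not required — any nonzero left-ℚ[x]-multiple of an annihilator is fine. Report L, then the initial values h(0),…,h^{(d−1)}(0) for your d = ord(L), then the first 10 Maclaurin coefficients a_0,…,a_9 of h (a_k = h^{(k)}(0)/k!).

f: a_k = 0, 16, 0, -256/3, 0, 4096/5, 0, -65536/7, 0, 1048576/9, …
g: a_k = 1, 0, -2, 0, 2/3, 0, -4/45, 0, 2/315, 0, …
h₀=f+g: left-lcm gives L₀, ord ≤ 4.
h₀' ⇒ L via d/dx closure of L₀.
L = (-6016·x + 102400·x^3 + 32768·x^5) + (-28 + 1216·x^2 + 27648·x^4 + 16384·x^6)·Dx + (-1504·x + 25600·x^3 + 8192·x^5)·Dx^2 + (-7 + 304·x^2 + 6912·x^4 + 4096·x^6)·Dx^3  (order 3).
h: a_k = 16, -4, -256, 8/3, 4096, -8/15, -65536, 16/315, 1048576, -8/2835, …
ICs: h(0) = 16, h′(0) = -4, h′′(0) = -512.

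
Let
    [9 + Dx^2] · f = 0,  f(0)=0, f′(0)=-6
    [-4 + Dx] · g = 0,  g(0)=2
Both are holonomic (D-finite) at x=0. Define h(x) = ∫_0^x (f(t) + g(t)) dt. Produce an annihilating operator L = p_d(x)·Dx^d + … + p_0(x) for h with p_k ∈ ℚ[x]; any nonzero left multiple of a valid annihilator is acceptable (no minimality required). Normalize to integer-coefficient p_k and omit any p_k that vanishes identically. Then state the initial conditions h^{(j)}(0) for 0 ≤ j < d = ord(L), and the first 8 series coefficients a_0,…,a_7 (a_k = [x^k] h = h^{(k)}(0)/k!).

f: a_k = 0, -6, 0, 9, 0, -81/20, 0, 243/280, …
g: a_k = 2, 8, 16, 64/3, 64/3, 256/15, 512/45, 2048/315, …
L₀ := lclm(L_f,L_g); ord L₀ ≤ 2+1.
∫: right-multiply L₀ by Dx.
L = -36·Dx + 9·Dx^2 - 4·Dx^3 + Dx^4  (order 4).
h: a_k = 0, 2, 1, 16/3, 91/12, 64/15, 781/360, 512/315, …
ICs: h(0) = 0, h′(0) = 2, h′′(0) = 2, h′′′(0) = 32.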